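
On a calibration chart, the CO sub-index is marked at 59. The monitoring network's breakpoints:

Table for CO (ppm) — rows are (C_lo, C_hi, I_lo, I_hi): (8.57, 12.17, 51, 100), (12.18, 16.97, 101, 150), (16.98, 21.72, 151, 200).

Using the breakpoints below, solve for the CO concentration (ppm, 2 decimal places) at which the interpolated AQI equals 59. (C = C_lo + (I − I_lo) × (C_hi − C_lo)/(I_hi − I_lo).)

AQI 59 lies in the 51–100 band, which corresponds to 8.57–12.17 ppm.
C = 8.57 + (59−51)×(12.17−8.57)/(100−51) = 8.57 + 8×3.60/49 ≈ 9.1578 ppm → 9.16 ppm to 2 dp.

9.16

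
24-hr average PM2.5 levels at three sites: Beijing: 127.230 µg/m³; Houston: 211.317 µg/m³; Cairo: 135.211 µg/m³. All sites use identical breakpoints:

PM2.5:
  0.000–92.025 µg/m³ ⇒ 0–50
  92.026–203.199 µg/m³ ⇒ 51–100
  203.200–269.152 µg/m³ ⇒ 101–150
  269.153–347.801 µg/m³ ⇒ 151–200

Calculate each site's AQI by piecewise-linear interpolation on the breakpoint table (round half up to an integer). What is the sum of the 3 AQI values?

Beijing: row 92.026–203.199 (AQI 51–100). (100−51)·(127.230−92.026)/(203.199−92.026) + 51 = 49·35.204/111.173 + 51 ≈ 66.52 → 67.
Houston: 211.317 ∈ [203.200, 269.152] ↔ index [101, 150].
101 + (211.317−203.200)·(150−101)/(269.152−203.200) = 101 + 8.117·49/65.952 ≈ 107.03, so AQI = 107.
Cairo: row 92.026–203.199 (AQI 51–100). (100−51)·(135.211−92.026)/(203.199−92.026) + 51 = 49·43.185/111.173 + 51 ≈ 70.03 → 70.
AQIs: Beijing=67, Houston=107, Cairo=70. Sum = 67 + 107 + 70 = 244.

244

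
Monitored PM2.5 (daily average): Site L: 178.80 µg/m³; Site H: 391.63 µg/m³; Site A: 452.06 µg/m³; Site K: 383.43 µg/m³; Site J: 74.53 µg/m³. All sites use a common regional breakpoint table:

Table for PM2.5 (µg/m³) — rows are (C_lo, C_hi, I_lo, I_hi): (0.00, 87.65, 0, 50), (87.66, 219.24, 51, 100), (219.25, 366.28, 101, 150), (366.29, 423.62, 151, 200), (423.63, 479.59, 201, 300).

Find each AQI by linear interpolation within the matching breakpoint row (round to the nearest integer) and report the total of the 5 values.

718

Site L 178.80: bracket 87.66–219.24 → index 51–100; slope 49/131.58, offset 91.14.
AQI = 51 + 49/131.58·91.14 ≈ 84.94 ⇒ 85.
Site H: 391.63 ∈ [366.29, 423.62] ↔ index [151, 200].
151 + (391.63−366.29)·(200−151)/(423.62−366.29) = 151 + 25.34·49/57.33 ≈ 172.66, so AQI = 173.
Site A: 452.06 ∈ [423.63, 479.59] ↔ index [201, 300].
201 + (452.06−423.63)·(300−201)/(479.59−423.63) = 201 + 28.43·99/55.96 ≈ 251.30, so AQI = 251.
Site K: 383.43 lies in 366.29–423.62, so I_lo=151, I_hi=200, C_lo=366.29, C_hi=423.62.
(200−151)/(423.62−366.29) × (383.43−366.29) + 151 = 49/57.33 × 17.14 + 151 ≈ 165.65 → 166.
Site J 74.53: bracket 0.00–87.65 → index 0–50; slope 50/87.65, offset 74.53.
AQI = 0 + 50/87.65·74.53 ≈ 42.52 ⇒ 43.
AQIs: Site L=85, Site H=173, Site A=251, Site K=166, Site J=43. Sum = 85 + 173 + 251 + 166 + 43 = 718.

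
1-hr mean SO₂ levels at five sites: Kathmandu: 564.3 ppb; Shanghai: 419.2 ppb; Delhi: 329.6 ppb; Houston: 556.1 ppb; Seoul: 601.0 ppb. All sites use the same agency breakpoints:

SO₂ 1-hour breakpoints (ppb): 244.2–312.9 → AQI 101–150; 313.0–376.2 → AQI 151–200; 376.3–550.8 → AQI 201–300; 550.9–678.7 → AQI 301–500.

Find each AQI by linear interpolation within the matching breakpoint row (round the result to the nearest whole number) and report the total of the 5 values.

Kathmandu: row 550.9–678.7 (AQI 301–500). (500−301)·(564.3−550.9)/(678.7−550.9) + 301 = 199·13.4/127.8 + 301 ≈ 321.87 → 322.
Shanghai: 419.2 lies in 376.3–550.8, so I_lo=201, I_hi=300, C_lo=376.3, C_hi=550.8.
(300−201)/(550.8−376.3) × (419.2−376.3) + 201 = 99/174.5 × 42.9 + 201 ≈ 225.34 → 225.
Delhi: row 313.0–376.2 (AQI 151–200). (200−151)·(329.6−313.0)/(376.2−313.0) + 151 = 49·16.6/63.2 + 151 ≈ 163.87 → 164.
Houston: 556.1 lies in 550.9–678.7, so I_lo=301, I_hi=500, C_lo=550.9, C_hi=678.7.
(500−301)/(678.7−550.9) × (556.1−550.9) + 301 = 199/127.8 × 5.2 + 301 ≈ 309.10 → 309.
Seoul: 601.0 lies in 550.9–678.7, so I_lo=301, I_hi=500, C_lo=550.9, C_hi=678.7.
(500−301)/(678.7−550.9) × (601.0−550.9) + 301 = 199/127.8 × 50.1 + 301 ≈ 379.01 → 379.
AQIs: Kathmandu=322, Shanghai=225, Delhi=164, Houston=309, Seoul=379. Sum = 322 + 225 + 164 + 309 + 379 = 1399.

1399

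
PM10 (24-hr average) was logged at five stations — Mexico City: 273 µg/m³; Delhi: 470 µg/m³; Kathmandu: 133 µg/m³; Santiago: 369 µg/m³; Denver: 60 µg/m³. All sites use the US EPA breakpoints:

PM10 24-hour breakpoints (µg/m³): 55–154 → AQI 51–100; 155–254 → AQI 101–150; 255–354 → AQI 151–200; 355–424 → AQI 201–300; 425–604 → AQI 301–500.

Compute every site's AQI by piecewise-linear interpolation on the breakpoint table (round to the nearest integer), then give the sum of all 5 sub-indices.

875

Mexico City: row 255–354 (AQI 151–200). (200−151)·(273−255)/(354−255) + 151 = 49·18/99 + 151 ≈ 159.91 → 160.
Delhi 470: bracket 425–604 → index 301–500; slope 199/179, offset 45.
AQI = 301 + 199/179·45 ≈ 351.03 ⇒ 351.
Kathmandu: 133 ∈ [55, 154] ↔ index [51, 100].
51 + (133−55)·(100−51)/(154−55) = 51 + 78·49/99 ≈ 89.61, so AQI = 90.
Santiago: 369 lies in 355–424, so I_lo=201, I_hi=300, C_lo=355, C_hi=424.
(300−201)/(424−355) × (369−355) + 201 = 99/69 × 14 + 201 ≈ 221.09 → 221.
Denver: row 55–154 (AQI 51–100). (100−51)·(60−55)/(154−55) + 51 = 49·5/99 + 51 ≈ 53.47 → 53.
AQIs: Mexico City=160, Delhi=351, Kathmandu=90, Santiago=221, Denver=53. Sum = 160 + 351 + 90 + 221 + 53 = 875.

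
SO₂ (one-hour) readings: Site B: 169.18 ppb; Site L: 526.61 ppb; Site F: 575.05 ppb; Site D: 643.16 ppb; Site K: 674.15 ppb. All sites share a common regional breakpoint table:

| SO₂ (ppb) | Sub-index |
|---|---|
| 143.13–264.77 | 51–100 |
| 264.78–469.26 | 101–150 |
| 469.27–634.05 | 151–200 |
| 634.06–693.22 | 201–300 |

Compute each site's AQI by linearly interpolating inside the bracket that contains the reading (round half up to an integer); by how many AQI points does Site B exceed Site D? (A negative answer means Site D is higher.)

-155

Site B 169.18: bracket 143.13–264.77 → index 51–100; slope 49/121.64, offset 26.05.
AQI = 51 + 49/121.64·26.05 ≈ 61.49 ⇒ 61.
Site L 526.61: bracket 469.27–634.05 → index 151–200; slope 49/164.78, offset 57.34.
AQI = 151 + 49/164.78·57.34 ≈ 168.05 ⇒ 168.
Site F 575.05: bracket 469.27–634.05 → index 151–200; slope 49/164.78, offset 105.78.
AQI = 151 + 49/164.78·105.78 ≈ 182.46 ⇒ 182.
Site D: 643.16 ∈ [634.06, 693.22] ↔ index [201, 300].
201 + (643.16−634.06)·(300−201)/(693.22−634.06) = 201 + 9.10·99/59.16 ≈ 216.23, so AQI = 216.
Site K: row 634.06–693.22 (AQI 201–300). (300−201)·(674.15−634.06)/(693.22−634.06) + 201 = 99·40.09/59.16 + 201 ≈ 268.09 → 268.
AQIs: Site B=61, Site L=168, Site F=182, Site D=216, Site K=268. Site B (61) − Site D (216) = -155.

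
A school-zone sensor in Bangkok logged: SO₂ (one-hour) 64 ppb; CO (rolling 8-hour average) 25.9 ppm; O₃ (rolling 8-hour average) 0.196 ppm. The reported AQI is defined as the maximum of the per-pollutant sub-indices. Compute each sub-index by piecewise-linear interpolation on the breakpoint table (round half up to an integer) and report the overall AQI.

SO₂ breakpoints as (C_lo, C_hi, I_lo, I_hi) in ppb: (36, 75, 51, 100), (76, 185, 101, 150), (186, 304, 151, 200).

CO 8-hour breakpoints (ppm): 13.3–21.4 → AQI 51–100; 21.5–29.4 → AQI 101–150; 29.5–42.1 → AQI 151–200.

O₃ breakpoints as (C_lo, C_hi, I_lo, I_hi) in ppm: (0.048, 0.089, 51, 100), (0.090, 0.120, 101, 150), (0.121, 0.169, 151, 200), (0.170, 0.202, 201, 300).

SO₂: row 36–75 (AQI 51–100). (100−51)·(64−36)/(75−36) + 51 = 49·28/39 + 51 ≈ 86.18 → 86.
CO: 25.9 lies in 21.5–29.4, so I_lo=101, I_hi=150, C_lo=21.5, C_hi=29.4.
(150−101)/(29.4−21.5) × (25.9−21.5) + 101 = 49/7.9 × 4.4 + 101 ≈ 128.29 → 128.
O₃: 0.196 lies in 0.170–0.202, so I_lo=201, I_hi=300, C_lo=0.170, C_hi=0.202.
(300−201)/(0.202−0.170) × (0.196−0.170) + 201 = 99/0.032 × 0.026 + 201 ≈ 281.44 → 281.
Sub-indices: SO₂→86, CO→128, O₃→281. Overall AQI = max = 281; dominant pollutant is O₃.

281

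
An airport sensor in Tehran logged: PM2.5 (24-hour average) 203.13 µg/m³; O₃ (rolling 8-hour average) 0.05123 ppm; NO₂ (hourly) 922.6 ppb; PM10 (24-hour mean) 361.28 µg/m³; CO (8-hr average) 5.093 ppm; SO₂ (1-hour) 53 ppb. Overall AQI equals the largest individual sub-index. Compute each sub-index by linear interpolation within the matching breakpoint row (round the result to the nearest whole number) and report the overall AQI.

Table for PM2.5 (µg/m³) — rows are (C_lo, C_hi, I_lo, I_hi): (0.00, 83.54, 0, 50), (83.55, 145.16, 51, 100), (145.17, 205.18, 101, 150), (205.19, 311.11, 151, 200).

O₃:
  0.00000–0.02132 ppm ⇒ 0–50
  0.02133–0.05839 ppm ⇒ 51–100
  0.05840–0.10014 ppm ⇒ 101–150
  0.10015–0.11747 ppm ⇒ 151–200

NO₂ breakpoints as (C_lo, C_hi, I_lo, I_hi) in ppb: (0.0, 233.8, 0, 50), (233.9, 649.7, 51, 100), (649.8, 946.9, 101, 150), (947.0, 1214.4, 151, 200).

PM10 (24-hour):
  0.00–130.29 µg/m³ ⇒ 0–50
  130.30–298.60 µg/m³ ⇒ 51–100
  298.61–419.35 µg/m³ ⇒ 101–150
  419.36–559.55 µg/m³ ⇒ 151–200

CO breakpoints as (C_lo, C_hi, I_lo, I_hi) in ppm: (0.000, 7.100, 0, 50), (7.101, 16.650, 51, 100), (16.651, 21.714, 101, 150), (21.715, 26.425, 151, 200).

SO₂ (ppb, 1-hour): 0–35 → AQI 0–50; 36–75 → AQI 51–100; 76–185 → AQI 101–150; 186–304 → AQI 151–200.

148

PM2.5: 203.13 lies in 145.17–205.18, so I_lo=101, I_hi=150, C_lo=145.17, C_hi=205.18.
(150−101)/(205.18−145.17) × (203.13−145.17) + 101 = 49/60.01 × 57.96 + 101 ≈ 148.33 → 148.
O₃: 0.05123 lies in 0.02133–0.05839, so I_lo=51, I_hi=100, C_lo=0.02133, C_hi=0.05839.
(100−51)/(0.05839−0.02133) × (0.05123−0.02133) + 51 = 49/0.03706 × 0.02990 + 51 ≈ 90.53 → 91.
NO₂: row 649.8–946.9 (AQI 101–150). (150−101)·(922.6−649.8)/(946.9−649.8) + 101 = 49·272.8/297.1 + 101 ≈ 145.99 → 146.
PM10 361.28: bracket 298.61–419.35 → index 101–150; slope 49/120.74, offset 62.67.
AQI = 101 + 49/120.74·62.67 ≈ 126.43 ⇒ 126.
CO: 5.093 ∈ [0.000, 7.100] ↔ index [0, 50].
0 + (5.093−0.000)·(50−0)/(7.100−0.000) = 0 + 5.093·50/7.100 ≈ 35.87, so AQI = 36.
SO₂ 53: bracket 36–75 → index 51–100; slope 49/39, offset 17.
AQI = 51 + 49/39·17 ≈ 72.36 ⇒ 72.
Sub-indices: PM2.5→148, O₃→91, NO₂→146, PM10→126, CO→36, SO₂→72. Overall AQI = max = 148; dominant pollutant is PM2.5.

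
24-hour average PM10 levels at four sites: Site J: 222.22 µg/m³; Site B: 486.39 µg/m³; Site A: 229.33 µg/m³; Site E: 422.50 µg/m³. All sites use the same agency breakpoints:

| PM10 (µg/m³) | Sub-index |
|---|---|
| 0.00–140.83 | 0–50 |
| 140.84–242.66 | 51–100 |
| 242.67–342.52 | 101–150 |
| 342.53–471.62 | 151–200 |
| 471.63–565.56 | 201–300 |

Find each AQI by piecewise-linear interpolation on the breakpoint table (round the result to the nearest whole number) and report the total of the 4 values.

582

Site J: row 140.84–242.66 (AQI 51–100). (100−51)·(222.22−140.84)/(242.66−140.84) + 51 = 49·81.38/101.82 + 51 ≈ 90.16 → 90.
Site B: 486.39 ∈ [471.63, 565.56] ↔ index [201, 300].
201 + (486.39−471.63)·(300−201)/(565.56−471.63) = 201 + 14.76·99/93.93 ≈ 216.56, so AQI = 217.
Site A: row 140.84–242.66 (AQI 51–100). (100−51)·(229.33−140.84)/(242.66−140.84) + 51 = 49·88.49/101.82 + 51 ≈ 93.59 → 94.
Site E: row 342.53–471.62 (AQI 151–200). (200−151)·(422.50−342.53)/(471.62−342.53) + 151 = 49·79.97/129.09 + 151 ≈ 181.36 → 181.
AQIs: Site J=90, Site B=217, Site A=94, Site E=181. Sum = 90 + 217 + 94 + 181 = 582.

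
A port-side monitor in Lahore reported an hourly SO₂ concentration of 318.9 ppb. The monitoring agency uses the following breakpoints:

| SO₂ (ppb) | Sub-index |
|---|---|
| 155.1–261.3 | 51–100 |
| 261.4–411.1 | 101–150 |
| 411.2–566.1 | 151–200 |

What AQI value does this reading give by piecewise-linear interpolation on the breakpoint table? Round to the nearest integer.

SO₂: 318.9 lies in 261.4–411.1, so I_lo=101, I_hi=150, C_lo=261.4, C_hi=411.1.
(150−101)/(411.1−261.4) × (318.9−261.4) + 101 = 49/149.7 × 57.5 + 101 ≈ 119.82 → 120.
AQI 120 falls in the Unhealthy for Sensitive Groups category.

120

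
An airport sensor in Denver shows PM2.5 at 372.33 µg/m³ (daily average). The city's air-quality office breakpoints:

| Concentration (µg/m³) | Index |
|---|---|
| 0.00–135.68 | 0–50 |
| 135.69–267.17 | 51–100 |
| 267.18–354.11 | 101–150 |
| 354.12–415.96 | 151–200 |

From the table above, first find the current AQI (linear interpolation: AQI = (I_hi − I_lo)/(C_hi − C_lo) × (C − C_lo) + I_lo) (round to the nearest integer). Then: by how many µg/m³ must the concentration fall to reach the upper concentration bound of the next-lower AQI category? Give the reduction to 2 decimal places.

PM2.5 372.33: bracket 354.12–415.96 → index 151–200; slope 49/61.84, offset 18.21.
AQI = 151 + 49/61.84·18.21 ≈ 165.43 ⇒ 165.
Current AQI 165 is in the Unhealthy range (151–200). The next-lower category tops out at AQI 150, whose upper concentration bound is 354.11 µg/m³.
Reduction needed = 372.33 − 354.11 = 18.22 µg/m³.

18.22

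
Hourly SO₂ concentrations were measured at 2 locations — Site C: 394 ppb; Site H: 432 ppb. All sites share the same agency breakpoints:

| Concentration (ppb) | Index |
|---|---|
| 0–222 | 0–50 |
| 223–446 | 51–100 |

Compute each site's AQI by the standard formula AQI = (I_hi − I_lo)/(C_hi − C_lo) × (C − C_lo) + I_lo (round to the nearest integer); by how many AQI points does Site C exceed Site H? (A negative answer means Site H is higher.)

Site C 394: bracket 223–446 → index 51–100; slope 49/223, offset 171.
AQI = 51 + 49/223·171 ≈ 88.57 ⇒ 89.
Site H: row 223–446 (AQI 51–100). (100−51)·(432−223)/(446−223) + 51 = 49·209/223 + 51 ≈ 96.92 → 97.
AQIs: Site C=89, Site H=97. Site C (89) − Site H (97) = -8.

-8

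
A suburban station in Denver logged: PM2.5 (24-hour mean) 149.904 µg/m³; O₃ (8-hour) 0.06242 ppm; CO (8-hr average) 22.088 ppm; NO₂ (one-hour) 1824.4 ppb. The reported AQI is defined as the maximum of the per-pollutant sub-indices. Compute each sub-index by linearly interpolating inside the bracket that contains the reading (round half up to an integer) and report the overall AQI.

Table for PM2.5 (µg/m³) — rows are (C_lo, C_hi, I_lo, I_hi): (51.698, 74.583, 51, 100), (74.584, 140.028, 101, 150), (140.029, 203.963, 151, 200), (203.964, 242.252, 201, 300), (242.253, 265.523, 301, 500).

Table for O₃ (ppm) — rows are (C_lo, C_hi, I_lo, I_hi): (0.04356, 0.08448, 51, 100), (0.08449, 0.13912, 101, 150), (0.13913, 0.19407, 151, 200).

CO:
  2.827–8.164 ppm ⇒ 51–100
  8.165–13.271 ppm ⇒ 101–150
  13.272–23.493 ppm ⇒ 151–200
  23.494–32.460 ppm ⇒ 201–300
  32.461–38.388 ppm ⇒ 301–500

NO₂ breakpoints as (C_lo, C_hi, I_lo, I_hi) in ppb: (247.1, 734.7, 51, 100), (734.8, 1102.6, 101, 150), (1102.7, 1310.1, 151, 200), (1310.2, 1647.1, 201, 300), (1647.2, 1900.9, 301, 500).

440

PM2.5: 149.904 lies in 140.029–203.963, so I_lo=151, I_hi=200, C_lo=140.029, C_hi=203.963.
(200−151)/(203.963−140.029) × (149.904−140.029) + 151 = 49/63.934 × 9.875 + 151 ≈ 158.57 → 159.
O₃: 0.06242 lies in 0.04356–0.08448, so I_lo=51, I_hi=100, C_lo=0.04356, C_hi=0.08448.
(100−51)/(0.08448−0.04356) × (0.06242−0.04356) + 51 = 49/0.04092 × 0.01886 + 51 ≈ 73.58 → 74.
CO: 22.088 lies in 13.272–23.493, so I_lo=151, I_hi=200, C_lo=13.272, C_hi=23.493.
(200−151)/(23.493−13.272) × (22.088−13.272) + 151 = 49/10.221 × 8.816 + 151 ≈ 193.26 → 193.
NO₂: 1824.4 lies in 1647.2–1900.9, so I_lo=301, I_hi=500, C_lo=1647.2, C_hi=1900.9.
(500−301)/(1900.9−1647.2) × (1824.4−1647.2) + 301 = 199/253.7 × 177.2 + 301 ≈ 439.99 → 440.
Sub-indices: PM2.5→159, O₃→74, CO→193, NO₂→440. Overall AQI = max = 440; dominant pollutant is NO₂.
AQI 440: Hazardous.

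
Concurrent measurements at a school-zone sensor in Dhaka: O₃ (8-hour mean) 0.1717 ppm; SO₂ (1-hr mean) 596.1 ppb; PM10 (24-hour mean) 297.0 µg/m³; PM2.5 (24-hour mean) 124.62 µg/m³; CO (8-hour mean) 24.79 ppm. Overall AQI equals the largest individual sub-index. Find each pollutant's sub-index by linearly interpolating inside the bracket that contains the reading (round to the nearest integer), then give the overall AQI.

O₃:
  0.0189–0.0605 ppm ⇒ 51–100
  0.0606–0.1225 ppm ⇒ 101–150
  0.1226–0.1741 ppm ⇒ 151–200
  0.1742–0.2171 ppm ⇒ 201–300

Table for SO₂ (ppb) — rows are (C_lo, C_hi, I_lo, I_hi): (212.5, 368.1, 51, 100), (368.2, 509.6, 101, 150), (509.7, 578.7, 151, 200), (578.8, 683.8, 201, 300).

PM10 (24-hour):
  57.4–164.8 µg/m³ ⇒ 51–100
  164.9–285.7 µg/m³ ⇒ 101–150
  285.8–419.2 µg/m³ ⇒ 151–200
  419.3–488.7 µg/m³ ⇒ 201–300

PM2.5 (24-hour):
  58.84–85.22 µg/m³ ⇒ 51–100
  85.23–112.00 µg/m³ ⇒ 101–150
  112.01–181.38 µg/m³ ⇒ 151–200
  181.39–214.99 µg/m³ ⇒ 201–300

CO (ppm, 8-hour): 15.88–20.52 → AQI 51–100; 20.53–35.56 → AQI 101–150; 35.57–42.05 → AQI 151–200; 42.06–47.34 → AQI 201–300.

217

O₃ 0.1717: bracket 0.1226–0.1741 → index 151–200; slope 49/0.0515, offset 0.0491.
AQI = 151 + 49/0.0515·0.0491 ≈ 197.72 ⇒ 198.
SO₂: row 578.8–683.8 (AQI 201–300). (300−201)·(596.1−578.8)/(683.8−578.8) + 201 = 99·17.3/105.0 + 201 ≈ 217.31 → 217.
PM10: 297.0 lies in 285.8–419.2, so I_lo=151, I_hi=200, C_lo=285.8, C_hi=419.2.
(200−151)/(419.2−285.8) × (297.0−285.8) + 151 = 49/133.4 × 11.2 + 151 ≈ 155.11 → 155.
PM2.5: 124.62 ∈ [112.01, 181.38] ↔ index [151, 200].
151 + (124.62−112.01)·(200−151)/(181.38−112.01) = 151 + 12.61·49/69.37 ≈ 159.91, so AQI = 160.
CO: row 20.53–35.56 (AQI 101–150). (150−101)·(24.79−20.53)/(35.56−20.53) + 101 = 49·4.26/15.03 + 101 ≈ 114.89 → 115.
Sub-indices: O₃→198, SO₂→217, PM10→155, PM2.5→160, CO→115. Overall AQI = max = 217; dominant pollutant is SO₂.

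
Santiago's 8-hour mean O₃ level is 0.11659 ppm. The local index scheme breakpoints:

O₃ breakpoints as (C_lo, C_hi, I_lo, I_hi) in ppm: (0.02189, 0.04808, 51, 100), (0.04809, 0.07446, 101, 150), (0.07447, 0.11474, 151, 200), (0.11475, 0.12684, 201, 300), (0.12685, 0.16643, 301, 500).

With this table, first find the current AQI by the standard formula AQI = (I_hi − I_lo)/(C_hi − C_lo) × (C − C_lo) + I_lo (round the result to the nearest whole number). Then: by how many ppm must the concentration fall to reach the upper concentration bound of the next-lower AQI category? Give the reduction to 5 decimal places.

O₃ 0.11659: bracket 0.11475–0.12684 → index 201–300; slope 99/0.01209, offset 0.00184.
AQI = 201 + 99/0.01209·0.00184 ≈ 216.07 ⇒ 216.
Current AQI 216 is in the Very Unhealthy range (201–300). The next-lower category tops out at AQI 200, whose upper concentration bound is 0.11474 ppm.
Reduction needed = 0.11659 − 0.11474 = 0.00185 ppm.

0.00185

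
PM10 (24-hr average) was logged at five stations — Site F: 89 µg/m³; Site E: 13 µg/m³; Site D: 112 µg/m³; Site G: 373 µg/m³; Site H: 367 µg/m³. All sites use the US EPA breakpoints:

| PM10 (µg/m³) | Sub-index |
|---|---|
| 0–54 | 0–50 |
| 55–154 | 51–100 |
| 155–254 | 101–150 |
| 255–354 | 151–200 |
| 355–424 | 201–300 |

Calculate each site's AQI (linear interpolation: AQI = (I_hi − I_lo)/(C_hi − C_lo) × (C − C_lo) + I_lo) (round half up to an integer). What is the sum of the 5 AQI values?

604

Site F: 89 lies in 55–154, so I_lo=51, I_hi=100, C_lo=55, C_hi=154.
(100−51)/(154−55) × (89−55) + 51 = 49/99 × 34 + 51 ≈ 67.83 → 68.
Site E: 13 ∈ [0, 54] ↔ index [0, 50].
0 + (13−0)·(50−0)/(54−0) = 0 + 13·50/54 ≈ 12.04, so AQI = 12.
Site D: row 55–154 (AQI 51–100). (100−51)·(112−55)/(154−55) + 51 = 49·57/99 + 51 ≈ 79.21 → 79.
Site G: row 355–424 (AQI 201–300). (300−201)·(373−355)/(424−355) + 201 = 99·18/69 + 201 ≈ 226.83 → 227.
Site H: 367 ∈ [355, 424] ↔ index [201, 300].
201 + (367−355)·(300−201)/(424−355) = 201 + 12·99/69 ≈ 218.22, so AQI = 218.
AQIs: Site F=68, Site E=12, Site D=79, Site G=227, Site H=218. Sum = 68 + 12 + 79 + 227 + 218 = 604.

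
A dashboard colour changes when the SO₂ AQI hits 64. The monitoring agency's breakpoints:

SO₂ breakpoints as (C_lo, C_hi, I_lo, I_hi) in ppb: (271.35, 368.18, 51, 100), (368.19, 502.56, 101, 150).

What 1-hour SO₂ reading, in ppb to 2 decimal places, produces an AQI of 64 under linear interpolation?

AQI 64 lies in the 51–100 band, which corresponds to 271.35–368.18 ppb.
C = 271.35 + (64−51)×(368.18−271.35)/(100−51) = 271.35 + 13×96.83/49 ≈ 297.0396 ppb → 297.04 ppb to 2 dp.

297.04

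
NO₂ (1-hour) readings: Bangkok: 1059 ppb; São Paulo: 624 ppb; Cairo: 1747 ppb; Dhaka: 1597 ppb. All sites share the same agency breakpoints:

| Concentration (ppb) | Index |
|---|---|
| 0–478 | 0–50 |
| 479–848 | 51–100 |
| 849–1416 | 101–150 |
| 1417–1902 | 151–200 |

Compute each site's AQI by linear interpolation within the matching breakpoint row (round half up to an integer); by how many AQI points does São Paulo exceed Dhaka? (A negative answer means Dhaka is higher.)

Bangkok 1059: bracket 849–1416 → index 101–150; slope 49/567, offset 210.
AQI = 101 + 49/567·210 ≈ 119.15 ⇒ 119.
São Paulo: 624 lies in 479–848, so I_lo=51, I_hi=100, C_lo=479, C_hi=848.
(100−51)/(848−479) × (624−479) + 51 = 49/369 × 145 + 51 ≈ 70.25 → 70.
Cairo: 1747 ∈ [1417, 1902] ↔ index [151, 200].
151 + (1747−1417)·(200−151)/(1902−1417) = 151 + 330·49/485 ≈ 184.34, so AQI = 184.
Dhaka: 1597 lies in 1417–1902, so I_lo=151, I_hi=200, C_lo=1417, C_hi=1902.
(200−151)/(1902−1417) × (1597−1417) + 151 = 49/485 × 180 + 151 ≈ 169.19 → 169.
AQIs: Bangkok=119, São Paulo=70, Cairo=184, Dhaka=169. São Paulo (70) − Dhaka (169) = -99.

-99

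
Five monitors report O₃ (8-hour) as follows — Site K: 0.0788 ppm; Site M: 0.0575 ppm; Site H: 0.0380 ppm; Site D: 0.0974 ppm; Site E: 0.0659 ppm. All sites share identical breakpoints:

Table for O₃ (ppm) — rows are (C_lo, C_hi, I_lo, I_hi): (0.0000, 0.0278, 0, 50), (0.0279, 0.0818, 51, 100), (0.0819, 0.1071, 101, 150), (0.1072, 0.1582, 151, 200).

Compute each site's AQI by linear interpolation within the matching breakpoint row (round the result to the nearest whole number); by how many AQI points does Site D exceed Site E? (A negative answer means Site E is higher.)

Site K 0.0788: bracket 0.0279–0.0818 → index 51–100; slope 49/0.0539, offset 0.0509.
AQI = 51 + 49/0.0539·0.0509 ≈ 97.27 ⇒ 97.
Site M: 0.0575 lies in 0.0279–0.0818, so I_lo=51, I_hi=100, C_lo=0.0279, C_hi=0.0818.
(100−51)/(0.0818−0.0279) × (0.0575−0.0279) + 51 = 49/0.0539 × 0.0296 + 51 ≈ 77.91 → 78.
Site H: 0.0380 lies in 0.0279–0.0818, so I_lo=51, I_hi=100, C_lo=0.0279, C_hi=0.0818.
(100−51)/(0.0818−0.0279) × (0.0380−0.0279) + 51 = 49/0.0539 × 0.0101 + 51 ≈ 60.18 → 60.
Site D: row 0.0819–0.1071 (AQI 101–150). (150−101)·(0.0974−0.0819)/(0.1071−0.0819) + 101 = 49·0.0155/0.0252 + 101 ≈ 131.14 → 131.
Site E: row 0.0279–0.0818 (AQI 51–100). (100−51)·(0.0659−0.0279)/(0.0818−0.0279) + 51 = 49·0.0380/0.0539 + 51 ≈ 85.55 → 86.
AQIs: Site K=97, Site M=78, Site H=60, Site D=131, Site E=86. Site D (131) − Site E (86) = 45.

45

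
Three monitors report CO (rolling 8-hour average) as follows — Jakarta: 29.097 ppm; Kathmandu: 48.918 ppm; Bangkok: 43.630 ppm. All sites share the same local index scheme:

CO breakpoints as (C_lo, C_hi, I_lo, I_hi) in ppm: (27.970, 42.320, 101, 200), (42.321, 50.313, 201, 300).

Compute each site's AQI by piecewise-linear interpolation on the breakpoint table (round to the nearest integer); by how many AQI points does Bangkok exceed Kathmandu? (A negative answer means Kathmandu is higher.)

Jakarta: row 27.970–42.320 (AQI 101–200). (200−101)·(29.097−27.970)/(42.320−27.970) + 101 = 99·1.127/14.350 + 101 ≈ 108.78 → 109.
Kathmandu 48.918: bracket 42.321–50.313 → index 201–300; slope 99/7.992, offset 6.597.
AQI = 201 + 99/7.992·6.597 ≈ 282.72 ⇒ 283.
Bangkok: 43.630 lies in 42.321–50.313, so I_lo=201, I_hi=300, C_lo=42.321, C_hi=50.313.
(300−201)/(50.313−42.321) × (43.630−42.321) + 201 = 99/7.992 × 1.309 + 201 ≈ 217.22 → 217.
AQIs: Jakarta=109, Kathmandu=283, Bangkok=217. Bangkok (217) − Kathmandu (283) = -66.

-66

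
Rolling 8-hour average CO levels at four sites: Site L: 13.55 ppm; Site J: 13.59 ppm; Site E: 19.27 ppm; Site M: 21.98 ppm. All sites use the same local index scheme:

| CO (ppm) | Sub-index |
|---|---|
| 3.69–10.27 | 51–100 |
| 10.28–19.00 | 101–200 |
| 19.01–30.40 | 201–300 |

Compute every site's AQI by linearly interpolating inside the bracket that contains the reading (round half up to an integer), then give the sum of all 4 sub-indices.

Site L: row 10.28–19.00 (AQI 101–200). (200−101)·(13.55−10.28)/(19.00−10.28) + 101 = 99·3.27/8.72 + 101 ≈ 138.13 → 138.
Site J: 13.59 ∈ [10.28, 19.00] ↔ index [101, 200].
101 + (13.59−10.28)·(200−101)/(19.00−10.28) = 101 + 3.31·99/8.72 ≈ 138.58, so AQI = 139.
Site E: row 19.01–30.40 (AQI 201–300). (300−201)·(19.27−19.01)/(30.40−19.01) + 201 = 99·0.26/11.39 + 201 ≈ 203.26 → 203.
Site M: 21.98 lies in 19.01–30.40, so I_lo=201, I_hi=300, C_lo=19.01, C_hi=30.40.
(300−201)/(30.40−19.01) × (21.98−19.01) + 201 = 99/11.39 × 2.97 + 201 ≈ 226.81 → 227.
AQIs: Site L=138, Site J=139, Site E=203, Site M=227. Sum = 138 + 139 + 203 + 227 = 707.

707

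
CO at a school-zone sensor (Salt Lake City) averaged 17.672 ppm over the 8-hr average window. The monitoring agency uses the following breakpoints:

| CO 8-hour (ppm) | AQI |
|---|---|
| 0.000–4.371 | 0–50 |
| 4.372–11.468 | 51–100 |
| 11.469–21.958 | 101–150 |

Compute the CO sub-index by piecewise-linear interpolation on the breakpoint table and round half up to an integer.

130

CO: 17.672 lies in 11.469–21.958, so I_lo=101, I_hi=150, C_lo=11.469, C_hi=21.958.
(150−101)/(21.958−11.469) × (17.672−11.469) + 101 = 49/10.489 × 6.203 + 101 ≈ 129.98 → 130.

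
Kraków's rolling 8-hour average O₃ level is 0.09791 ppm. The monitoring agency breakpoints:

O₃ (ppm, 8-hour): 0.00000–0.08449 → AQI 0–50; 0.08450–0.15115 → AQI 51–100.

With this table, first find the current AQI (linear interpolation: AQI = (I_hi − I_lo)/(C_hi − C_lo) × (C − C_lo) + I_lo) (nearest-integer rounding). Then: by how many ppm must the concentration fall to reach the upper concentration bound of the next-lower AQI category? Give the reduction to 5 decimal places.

O₃: 0.09791 ∈ [0.08450, 0.15115] ↔ index [51, 100].
51 + (0.09791−0.08450)·(100−51)/(0.15115−0.08450) = 51 + 0.01341·49/0.06665 ≈ 60.86, so AQI = 61.
Current AQI 61 is in the Moderate range (51–100). The next-lower category tops out at AQI 50, whose upper concentration bound is 0.08449 ppm.
Reduction needed = 0.09791 − 0.08449 = 0.01342 ppm.

0.01342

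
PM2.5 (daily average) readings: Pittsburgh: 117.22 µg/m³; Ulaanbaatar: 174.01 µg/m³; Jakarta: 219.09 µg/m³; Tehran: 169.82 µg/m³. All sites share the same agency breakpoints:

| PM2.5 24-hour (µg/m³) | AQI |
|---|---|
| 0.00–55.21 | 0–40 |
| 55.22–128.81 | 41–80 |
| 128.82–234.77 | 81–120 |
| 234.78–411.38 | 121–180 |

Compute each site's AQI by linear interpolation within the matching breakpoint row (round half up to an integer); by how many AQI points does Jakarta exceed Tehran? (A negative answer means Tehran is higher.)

18

Pittsburgh: 117.22 lies in 55.22–128.81, so I_lo=41, I_hi=80, C_lo=55.22, C_hi=128.81.
(80−41)/(128.81−55.22) × (117.22−55.22) + 41 = 39/73.59 × 62.00 + 41 ≈ 73.86 → 74.
Ulaanbaatar: 174.01 lies in 128.82–234.77, so I_lo=81, I_hi=120, C_lo=128.82, C_hi=234.77.
(120−81)/(234.77−128.82) × (174.01−128.82) + 81 = 39/105.95 × 45.19 + 81 ≈ 97.63 → 98.
Jakarta: 219.09 ∈ [128.82, 234.77] ↔ index [81, 120].
81 + (219.09−128.82)·(120−81)/(234.77−128.82) = 81 + 90.27·39/105.95 ≈ 114.23, so AQI = 114.
Tehran: 169.82 ∈ [128.82, 234.77] ↔ index [81, 120].
81 + (169.82−128.82)·(120−81)/(234.77−128.82) = 81 + 41.00·39/105.95 ≈ 96.09, so AQI = 96.
AQIs: Pittsburgh=74, Ulaanbaatar=98, Jakarta=114, Tehran=96. Jakarta (114) − Tehran (96) = 18.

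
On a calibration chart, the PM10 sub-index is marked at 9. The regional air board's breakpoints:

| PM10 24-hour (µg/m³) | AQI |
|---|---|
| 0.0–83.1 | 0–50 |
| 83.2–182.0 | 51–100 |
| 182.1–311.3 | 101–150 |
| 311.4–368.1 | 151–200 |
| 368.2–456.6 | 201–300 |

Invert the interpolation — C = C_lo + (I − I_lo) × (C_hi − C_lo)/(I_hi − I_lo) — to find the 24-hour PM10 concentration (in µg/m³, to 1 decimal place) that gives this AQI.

15.0

AQI 9 lies in the 0–50 band, which corresponds to 0.0–83.1 µg/m³.
C = 0.0 + (9−0)×(83.1−0.0)/(50−0) = 0.0 + 9×83.1/50 ≈ 14.958 µg/m³ → 15.0 µg/m³ to 1 dp.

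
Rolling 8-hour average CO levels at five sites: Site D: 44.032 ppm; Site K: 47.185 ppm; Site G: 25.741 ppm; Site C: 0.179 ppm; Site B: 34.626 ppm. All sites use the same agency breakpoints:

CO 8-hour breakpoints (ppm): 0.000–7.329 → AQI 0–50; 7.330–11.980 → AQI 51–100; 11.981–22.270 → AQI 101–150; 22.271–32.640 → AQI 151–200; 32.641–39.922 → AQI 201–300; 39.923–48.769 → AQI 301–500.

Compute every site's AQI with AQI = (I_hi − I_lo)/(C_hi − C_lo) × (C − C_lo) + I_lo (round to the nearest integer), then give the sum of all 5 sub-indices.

1253

Site D 44.032: bracket 39.923–48.769 → index 301–500; slope 199/8.846, offset 4.109.
AQI = 301 + 199/8.846·4.109 ≈ 393.44 ⇒ 393.
Site K: 47.185 lies in 39.923–48.769, so I_lo=301, I_hi=500, C_lo=39.923, C_hi=48.769.
(500−301)/(48.769−39.923) × (47.185−39.923) + 301 = 199/8.846 × 7.262 + 301 ≈ 464.37 → 464.
Site G: 25.741 lies in 22.271–32.640, so I_lo=151, I_hi=200, C_lo=22.271, C_hi=32.640.
(200−151)/(32.640−22.271) × (25.741−22.271) + 151 = 49/10.369 × 3.470 + 151 ≈ 167.40 → 167.
Site C: row 0.000–7.329 (AQI 0–50). (50−0)·(0.179−0.000)/(7.329−0.000) + 0 = 50·0.179/7.329 + 0 ≈ 1.22 → 1.
Site B: row 32.641–39.922 (AQI 201–300). (300−201)·(34.626−32.641)/(39.922−32.641) + 201 = 99·1.985/7.281 + 201 ≈ 227.99 → 228.
AQIs: Site D=393, Site K=464, Site G=167, Site C=1, Site B=228. Sum = 393 + 464 + 167 + 1 + 228 = 1253.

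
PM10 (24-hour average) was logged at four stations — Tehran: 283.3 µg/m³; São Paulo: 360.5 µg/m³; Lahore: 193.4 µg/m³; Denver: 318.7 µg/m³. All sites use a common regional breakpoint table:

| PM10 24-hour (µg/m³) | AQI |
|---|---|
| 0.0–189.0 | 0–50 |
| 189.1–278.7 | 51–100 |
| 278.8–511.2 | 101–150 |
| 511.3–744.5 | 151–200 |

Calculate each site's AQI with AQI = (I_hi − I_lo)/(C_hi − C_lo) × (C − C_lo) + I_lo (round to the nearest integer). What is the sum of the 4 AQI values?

Tehran: row 278.8–511.2 (AQI 101–150). (150−101)·(283.3−278.8)/(511.2−278.8) + 101 = 49·4.5/232.4 + 101 ≈ 101.95 → 102.
São Paulo: 360.5 ∈ [278.8, 511.2] ↔ index [101, 150].
101 + (360.5−278.8)·(150−101)/(511.2−278.8) = 101 + 81.7·49/232.4 ≈ 118.23, so AQI = 118.
Lahore: row 189.1–278.7 (AQI 51–100). (100−51)·(193.4−189.1)/(278.7−189.1) + 51 = 49·4.3/89.6 + 51 ≈ 53.35 → 53.
Denver: row 278.8–511.2 (AQI 101–150). (150−101)·(318.7−278.8)/(511.2−278.8) + 101 = 49·39.9/232.4 + 101 ≈ 109.41 → 109.
AQIs: Tehran=102, São Paulo=118, Lahore=53, Denver=109. Sum = 102 + 118 + 53 + 109 = 382.

382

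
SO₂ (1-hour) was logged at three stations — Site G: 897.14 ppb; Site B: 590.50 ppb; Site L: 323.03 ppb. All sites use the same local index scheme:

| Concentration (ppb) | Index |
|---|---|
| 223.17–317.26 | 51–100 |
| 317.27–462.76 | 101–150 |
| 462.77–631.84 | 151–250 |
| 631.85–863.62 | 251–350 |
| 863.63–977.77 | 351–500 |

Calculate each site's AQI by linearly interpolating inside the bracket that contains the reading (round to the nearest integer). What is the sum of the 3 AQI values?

Site G: 897.14 ∈ [863.63, 977.77] ↔ index [351, 500].
351 + (897.14−863.63)·(500−351)/(977.77−863.63) = 351 + 33.51·149/114.14 ≈ 394.74, so AQI = 395.
Site B: 590.50 lies in 462.77–631.84, so I_lo=151, I_hi=250, C_lo=462.77, C_hi=631.84.
(250−151)/(631.84−462.77) × (590.50−462.77) + 151 = 99/169.07 × 127.73 + 151 ≈ 225.79 → 226.
Site L: row 317.27–462.76 (AQI 101–150). (150−101)·(323.03−317.27)/(462.76−317.27) + 101 = 49·5.76/145.49 + 101 ≈ 102.94 → 103.
AQIs: Site G=395, Site B=226, Site L=103. Sum = 395 + 226 + 103 = 724.

724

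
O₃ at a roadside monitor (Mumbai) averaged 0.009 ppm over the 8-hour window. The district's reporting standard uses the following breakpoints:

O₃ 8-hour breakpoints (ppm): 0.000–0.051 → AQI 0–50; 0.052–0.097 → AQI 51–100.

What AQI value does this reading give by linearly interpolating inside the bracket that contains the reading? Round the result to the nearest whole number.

O₃: row 0.000–0.051 (AQI 0–50). (50−0)·(0.009−0.000)/(0.051−0.000) + 0 = 50·0.009/0.051 + 0 ≈ 8.82 → 9.

9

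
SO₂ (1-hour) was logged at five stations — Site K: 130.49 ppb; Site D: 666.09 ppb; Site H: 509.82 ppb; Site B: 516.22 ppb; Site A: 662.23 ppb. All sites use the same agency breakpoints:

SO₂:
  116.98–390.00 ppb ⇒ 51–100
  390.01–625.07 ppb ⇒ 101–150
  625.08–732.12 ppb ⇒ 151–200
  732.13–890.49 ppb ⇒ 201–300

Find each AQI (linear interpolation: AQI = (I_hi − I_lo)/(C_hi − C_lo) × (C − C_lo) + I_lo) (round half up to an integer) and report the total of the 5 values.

644

Site K 130.49: bracket 116.98–390.00 → index 51–100; slope 49/273.02, offset 13.51.
AQI = 51 + 49/273.02·13.51 ≈ 53.42 ⇒ 53.
Site D: row 625.08–732.12 (AQI 151–200). (200−151)·(666.09−625.08)/(732.12−625.08) + 151 = 49·41.01/107.04 + 151 ≈ 169.77 → 170.
Site H: 509.82 lies in 390.01–625.07, so I_lo=101, I_hi=150, C_lo=390.01, C_hi=625.07.
(150−101)/(625.07−390.01) × (509.82−390.01) + 101 = 49/235.06 × 119.81 + 101 ≈ 125.98 → 126.
Site B: row 390.01–625.07 (AQI 101–150). (150−101)·(516.22−390.01)/(625.07−390.01) + 101 = 49·126.21/235.06 + 101 ≈ 127.31 → 127.
Site A: 662.23 ∈ [625.08, 732.12] ↔ index [151, 200].
151 + (662.23−625.08)·(200−151)/(732.12−625.08) = 151 + 37.15·49/107.04 ≈ 168.01, so AQI = 168.
AQIs: Site K=53, Site D=170, Site H=126, Site B=127, Site A=168. Sum = 53 + 170 + 126 + 127 + 168 = 644.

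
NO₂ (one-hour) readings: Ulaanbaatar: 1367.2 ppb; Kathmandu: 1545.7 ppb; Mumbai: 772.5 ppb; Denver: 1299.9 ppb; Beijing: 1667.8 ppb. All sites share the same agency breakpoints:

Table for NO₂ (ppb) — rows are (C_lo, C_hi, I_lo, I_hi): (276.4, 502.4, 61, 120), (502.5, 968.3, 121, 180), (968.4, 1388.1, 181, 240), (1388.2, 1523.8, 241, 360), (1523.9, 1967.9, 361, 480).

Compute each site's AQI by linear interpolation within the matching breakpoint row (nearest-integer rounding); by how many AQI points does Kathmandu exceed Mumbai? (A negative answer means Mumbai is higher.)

Ulaanbaatar 1367.2: bracket 968.4–1388.1 → index 181–240; slope 59/419.7, offset 398.8.
AQI = 181 + 59/419.7·398.8 ≈ 237.06 ⇒ 237.
Kathmandu: row 1523.9–1967.9 (AQI 361–480). (480−361)·(1545.7−1523.9)/(1967.9−1523.9) + 361 = 119·21.8/444.0 + 361 ≈ 366.84 → 367.
Mumbai 772.5: bracket 502.5–968.3 → index 121–180; slope 59/465.8, offset 270.0.
AQI = 121 + 59/465.8·270.0 ≈ 155.20 ⇒ 155.
Denver: 1299.9 ∈ [968.4, 1388.1] ↔ index [181, 240].
181 + (1299.9−968.4)·(240−181)/(1388.1−968.4) = 181 + 331.5·59/419.7 ≈ 227.60, so AQI = 228.
Beijing: 1667.8 ∈ [1523.9, 1967.9] ↔ index [361, 480].
361 + (1667.8−1523.9)·(480−361)/(1967.9−1523.9) = 361 + 143.9·119/444.0 ≈ 399.57, so AQI = 400.
AQIs: Ulaanbaatar=237, Kathmandu=367, Mumbai=155, Denver=228, Beijing=400. Kathmandu (367) − Mumbai (155) = 212.

212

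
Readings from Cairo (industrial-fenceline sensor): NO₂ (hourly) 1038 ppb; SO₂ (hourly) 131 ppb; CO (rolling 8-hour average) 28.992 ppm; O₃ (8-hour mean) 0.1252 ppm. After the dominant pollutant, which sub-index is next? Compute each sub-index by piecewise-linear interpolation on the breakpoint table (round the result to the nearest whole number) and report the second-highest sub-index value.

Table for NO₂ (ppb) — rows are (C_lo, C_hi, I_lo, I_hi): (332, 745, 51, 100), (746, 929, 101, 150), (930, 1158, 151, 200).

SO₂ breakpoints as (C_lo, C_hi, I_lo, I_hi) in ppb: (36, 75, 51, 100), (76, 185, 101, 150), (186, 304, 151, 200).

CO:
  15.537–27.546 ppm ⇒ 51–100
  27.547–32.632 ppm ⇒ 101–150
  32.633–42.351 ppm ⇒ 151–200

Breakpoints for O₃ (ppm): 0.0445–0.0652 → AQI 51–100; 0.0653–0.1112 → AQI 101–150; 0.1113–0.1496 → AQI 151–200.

169

NO₂: row 930–1158 (AQI 151–200). (200−151)·(1038−930)/(1158−930) + 151 = 49·108/228 + 151 ≈ 174.21 → 174.
SO₂: 131 lies in 76–185, so I_lo=101, I_hi=150, C_lo=76, C_hi=185.
(150−101)/(185−76) × (131−76) + 101 = 49/109 × 55 + 101 ≈ 125.72 → 126.
CO 28.992: bracket 27.547–32.632 → index 101–150; slope 49/5.085, offset 1.445.
AQI = 101 + 49/5.085·1.445 ≈ 114.92 ⇒ 115.
O₃: row 0.1113–0.1496 (AQI 151–200). (200−151)·(0.1252−0.1113)/(0.1496−0.1113) + 151 = 49·0.0139/0.0383 + 151 ≈ 168.78 → 169.
Sub-indices: NO₂→174, SO₂→126, CO→115, O₃→169. Ranked high→low: 174, 169, 126, 115. Second-highest sub-index = 169.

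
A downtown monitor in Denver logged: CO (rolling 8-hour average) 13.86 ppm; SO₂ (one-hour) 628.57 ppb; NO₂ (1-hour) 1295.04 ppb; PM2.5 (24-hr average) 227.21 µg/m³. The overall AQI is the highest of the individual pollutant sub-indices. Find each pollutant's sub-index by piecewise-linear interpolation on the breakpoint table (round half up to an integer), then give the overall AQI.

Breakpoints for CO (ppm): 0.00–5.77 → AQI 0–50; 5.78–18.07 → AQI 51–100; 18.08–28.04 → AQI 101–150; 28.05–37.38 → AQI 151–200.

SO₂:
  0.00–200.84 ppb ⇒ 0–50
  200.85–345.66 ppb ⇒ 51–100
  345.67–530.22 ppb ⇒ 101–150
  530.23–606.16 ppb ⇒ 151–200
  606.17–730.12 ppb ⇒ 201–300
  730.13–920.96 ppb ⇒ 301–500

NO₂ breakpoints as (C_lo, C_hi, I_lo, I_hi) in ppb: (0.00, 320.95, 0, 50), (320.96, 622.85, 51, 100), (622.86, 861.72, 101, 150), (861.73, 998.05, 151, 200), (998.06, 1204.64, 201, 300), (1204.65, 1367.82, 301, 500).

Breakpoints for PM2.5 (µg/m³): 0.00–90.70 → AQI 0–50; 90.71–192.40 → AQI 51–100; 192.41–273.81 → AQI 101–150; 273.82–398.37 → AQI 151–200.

411

CO: row 5.78–18.07 (AQI 51–100). (100−51)·(13.86−5.78)/(18.07−5.78) + 51 = 49·8.08/12.29 + 51 ≈ 83.21 → 83.
SO₂: 628.57 ∈ [606.17, 730.12] ↔ index [201, 300].
201 + (628.57−606.17)·(300−201)/(730.12−606.17) = 201 + 22.40·99/123.95 ≈ 218.89, so AQI = 219.
NO₂: 1295.04 lies in 1204.65–1367.82, so I_lo=301, I_hi=500, C_lo=1204.65, C_hi=1367.82.
(500−301)/(1367.82−1204.65) × (1295.04−1204.65) + 301 = 199/163.17 × 90.39 + 301 ≈ 411.24 → 411.
PM2.5: 227.21 ∈ [192.41, 273.81] ↔ index [101, 150].
101 + (227.21−192.41)·(150−101)/(273.81−192.41) = 101 + 34.80·49/81.40 ≈ 121.95, so AQI = 122.
Sub-indices: CO→83, SO₂→219, NO₂→411, PM2.5→122. Overall AQI = max = 411; dominant pollutant is NO₂.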